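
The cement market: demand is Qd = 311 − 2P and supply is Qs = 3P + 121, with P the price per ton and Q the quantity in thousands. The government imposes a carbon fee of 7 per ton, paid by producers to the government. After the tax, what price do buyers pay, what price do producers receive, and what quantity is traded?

Buyers pay 42.2; producers receive 35.2; quantity = 226.6.

Without the tax, 311 − 2P = 3P + 121 gives 5P = 190, so P* = 38 and Q* = 235.
With the tax collected from producers, supply shifts: Qs = 3(P − 7) + 121.
Solving gives Q = 226.6 with buyers paying 42.2 and producers receiving 35.2 (the 7 wedge).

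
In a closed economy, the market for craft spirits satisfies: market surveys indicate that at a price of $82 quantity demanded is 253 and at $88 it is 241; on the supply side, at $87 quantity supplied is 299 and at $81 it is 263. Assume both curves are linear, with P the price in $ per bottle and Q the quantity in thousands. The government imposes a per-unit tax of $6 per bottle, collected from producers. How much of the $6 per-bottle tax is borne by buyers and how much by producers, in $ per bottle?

Demand slope: (241 − 253)/(88 − 82) = -2, so Qd = 417 − 2P.
Supply slope: (263 − 299)/(81 − 87) = 6, so Qs = 6P − 223.
Before the tax: set 417 − 2P = 6P − 223 → P* = $80, Q* = 257.
With the tax collected from producers, supply shifts: Qs = 6(P − 6) − 223.
New equilibrium: buyers pay $84.5, producers receive $78.5, Q = 248. (Wedge: Pb − Ps = 6.)
Burden on buyers: $4.5; on producers: $1.5. (They sum to $6.)
The less price-elastic side of the market bears the larger share of a per-unit tax.

Buyers bear $4.5 per bottle; producers bear $1.5 per bottle.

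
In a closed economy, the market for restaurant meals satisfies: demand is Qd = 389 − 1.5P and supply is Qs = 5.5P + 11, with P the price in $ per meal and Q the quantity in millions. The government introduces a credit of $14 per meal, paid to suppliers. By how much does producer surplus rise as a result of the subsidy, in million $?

Producer surplus rises by $948.75 million.

Before the subsidy: set 389 − 1.5P = 5.5P + 11 → P* = $54, Q* = 308.
With a per-unit subsidy paid to suppliers, each receives P + 14 per unit sold, so supply becomes Qs = 5.5(P + 14) + 11.
New equilibrium: consumers pay $43, suppliers receive $57, Q = 324.5. (Wedge: Pb − Ps = −14.)
ΔPS is the trapezoid between Q = 324.5 and Q = 308 of height $3: ½ · (308 + 324.5) · 3 = $948.75.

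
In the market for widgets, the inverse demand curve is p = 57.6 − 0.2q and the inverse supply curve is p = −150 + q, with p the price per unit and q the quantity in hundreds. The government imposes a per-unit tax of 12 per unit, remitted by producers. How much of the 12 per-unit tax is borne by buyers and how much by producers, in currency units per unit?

Rewrite in direct form: qd = 288 − 5p and qs = p + 150.
Without the tax, 288 − 5p = p + 150 gives 6p = 138, so p* = 23 and q* = 173.
With the tax collected from producers, supply shifts: qs = (p − 12) + 150.
New equilibrium: buyers pay 25, producers receive 13, q = 163. (Wedge: pb − ps = 12.)
Burden on buyers: 2; on producers: 10. (They sum to 12.)

Buyers bear 2 per unit; producers bear 10 per unit.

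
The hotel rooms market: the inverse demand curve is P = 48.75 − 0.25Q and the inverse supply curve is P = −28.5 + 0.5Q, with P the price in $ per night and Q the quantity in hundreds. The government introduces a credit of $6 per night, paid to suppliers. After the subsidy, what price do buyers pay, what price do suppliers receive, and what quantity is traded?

Buyers pay $21; suppliers receive $27; quantity = 111.

Inverting to Q(P) form: Qd = 195 − 4P; Qs = 2P + 57.
Without the subsidy, 195 − 4P = 2P + 57 gives 6P = 138, so P* = $23 and Q* = 103.
With a per-unit subsidy paid to suppliers, each receives P + 6 per unit sold, so supply becomes Qs = 2(P + 6) + 57.
Solving gives Q = 111 with buyers paying $21 and suppliers receiving $27 (the $6 wedge).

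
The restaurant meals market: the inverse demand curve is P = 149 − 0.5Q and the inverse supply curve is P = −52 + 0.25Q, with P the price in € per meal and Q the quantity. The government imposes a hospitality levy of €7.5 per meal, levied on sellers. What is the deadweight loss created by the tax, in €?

Deadweight loss = €37.5.

Inverting to Q(P) form: Qd = 298 − 2P; Qs = 4P + 208.
Without the tax, 298 − 2P = 4P + 208 gives 6P = 90, so P* = €15 and Q* = 268.
With the tax collected from sellers, supply shifts: Qs = 4(P − 7.5) + 208.
Solving gives Q = 258 with consumers paying €20 and sellers receiving €12.5 (the €7.5 wedge).
Quantity falls by |ΔQ| = |268 − 258| = 10.
DWL = ½ · t · |ΔQ| = ½ · 7.5 · 10 = €37.5.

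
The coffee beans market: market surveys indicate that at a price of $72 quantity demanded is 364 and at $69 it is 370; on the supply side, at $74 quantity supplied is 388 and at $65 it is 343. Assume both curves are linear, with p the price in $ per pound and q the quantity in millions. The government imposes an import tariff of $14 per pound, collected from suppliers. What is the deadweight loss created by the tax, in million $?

Deadweight loss = $140 million.

Demand slope: (370 − 364)/(69 − 72) = -2, so qd = 508 − 2p.
Supply slope: (343 − 388)/(65 − 74) = 5, so qs = 5p + 18.
Before the tax: set 508 − 2p = 5p + 18 → p* = $70, q* = 368.
With the tax collected from suppliers, supply shifts: qs = 5(p − 14) + 18.
New equilibrium: consumers pay $80, suppliers receive $66, q = 348. (Wedge: pb − ps = 14.)
Quantity falls by |ΔQ| = |368 − 348| = 20.
DWL = ½ · t · |ΔQ| = ½ · 14 · 20 = $140.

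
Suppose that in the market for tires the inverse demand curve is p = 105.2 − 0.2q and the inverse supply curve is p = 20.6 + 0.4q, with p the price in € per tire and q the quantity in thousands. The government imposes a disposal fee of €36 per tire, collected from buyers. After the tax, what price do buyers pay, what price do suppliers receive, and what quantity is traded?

Rewrite in direct form: qd = 526 − 5p and qs = 2.5p − 51.5.
Before the tax: set 526 − 5p = 2.5p − 51.5 → p* = €77, q* = 141.
With the tax collected from buyers, demand (in seller-price terms) shifts: qd = 526 − 5(p + 36).
New equilibrium: buyers pay €89, suppliers receive €53, q = 81. (Wedge: pb − ps = 36.)
The less price-elastic side of the market bears the larger share of a per-unit tax.

Buyers pay €89; suppliers receive €53; quantity = 81.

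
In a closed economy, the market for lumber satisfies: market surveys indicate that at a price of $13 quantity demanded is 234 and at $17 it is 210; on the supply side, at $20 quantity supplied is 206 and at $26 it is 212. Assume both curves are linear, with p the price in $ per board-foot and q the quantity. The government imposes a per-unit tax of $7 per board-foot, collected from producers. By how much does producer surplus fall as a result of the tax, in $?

Demand slope: (210 − 234)/(17 − 13) = -6, so qd = 312 − 6p.
Supply slope: (212 − 206)/(26 − 20) = 1, so qs = p + 186.
Before the tax: set 312 − 6p = p + 186 → p* = $18, q* = 204.
With the tax collected from producers, supply shifts: qs = (p − 7) + 186.
New equilibrium: buyers pay $19, producers receive $12, q = 198. (Wedge: pb − ps = 7.)
ΔPS is the trapezoid between Q = 198 and Q = 204 of height $6: ½ · (204 + 198) · 6 = $1206.

Producer surplus falls by $1206.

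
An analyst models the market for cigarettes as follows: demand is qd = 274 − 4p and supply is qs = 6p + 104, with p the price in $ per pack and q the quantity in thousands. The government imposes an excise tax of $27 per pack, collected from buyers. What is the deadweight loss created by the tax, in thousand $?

Deadweight loss = $874.8 thousand.

Without the tax, 274 − 4p = 6p + 104 gives 10p = 170, so p* = $17 and q* = 206.
With the tax collected from buyers, demand (in seller-price terms) shifts: qd = 274 − 4(p + 27).
Solving gives q = 141.2 with buyers paying $33.2 and sellers receiving $6.2 (the $27 wedge).
Quantity falls by |ΔQ| = |206 − 141.2| = 64.8.
DWL = ½ · t · |ΔQ| = ½ · 27 · 64.8 = $874.8.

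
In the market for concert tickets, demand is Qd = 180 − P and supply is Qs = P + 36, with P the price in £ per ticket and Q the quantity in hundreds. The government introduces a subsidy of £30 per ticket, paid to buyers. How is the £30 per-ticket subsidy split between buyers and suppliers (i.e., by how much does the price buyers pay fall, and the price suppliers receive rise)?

Buyers gain £15 per ticket; suppliers gain £15 per ticket.

Before the subsidy: set 180 − P = P + 36 → P* = £72, Q* = 108.
With a per-unit subsidy paid to buyers, each effectively pays P − 30, so demand becomes Qd = 180 − (P − 30).
New equilibrium: buyers pay £57, suppliers receive £87, Q = 123. (Wedge: Pb − Ps = −30.)
Gain to buyers: £15; to suppliers: £15. (They sum to £30.)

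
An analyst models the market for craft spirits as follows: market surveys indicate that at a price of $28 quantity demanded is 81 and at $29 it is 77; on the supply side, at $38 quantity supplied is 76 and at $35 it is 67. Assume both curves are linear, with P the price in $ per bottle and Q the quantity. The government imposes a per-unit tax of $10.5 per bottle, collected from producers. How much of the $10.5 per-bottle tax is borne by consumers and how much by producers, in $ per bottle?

Demand slope: (77 − 81)/(29 − 28) = -4, so Qd = 193 − 4P.
Supply slope: (67 − 76)/(35 − 38) = 3, so Qs = 3P − 38.
Before the tax: set 193 − 4P = 3P − 38 → P* = $33, Q* = 61.
With the tax collected from producers, supply shifts: Qs = 3(P − 10.5) − 38.
Solving gives Q = 43 with consumers paying $37.5 and producers receiving $27 (the $10.5 wedge).
Burden on consumers: $4.5; on producers: $6. (They sum to $10.5.)

Consumers bear $4.5 per bottle; producers bear $6 per bottle.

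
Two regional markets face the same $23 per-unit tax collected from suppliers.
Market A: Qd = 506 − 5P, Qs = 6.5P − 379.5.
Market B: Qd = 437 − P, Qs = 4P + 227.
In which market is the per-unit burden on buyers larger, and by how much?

Market B, by $5.4.

Market A: pre-tax P* = $77, Q* = 121; post-tax Q = 56; per-unit burden on buyers = $13.
Market B: pre-tax P* = $42, Q* = 395; post-tax Q = 376.6; per-unit burden on buyers = $18.4.
Difference: $13 vs $18.4 → market B is larger by $5.4.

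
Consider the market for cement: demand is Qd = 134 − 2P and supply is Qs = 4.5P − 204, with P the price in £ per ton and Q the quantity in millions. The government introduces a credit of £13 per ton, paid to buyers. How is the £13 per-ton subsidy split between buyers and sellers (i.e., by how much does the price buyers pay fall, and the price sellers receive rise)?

Before the subsidy: set 134 − 2P = 4.5P − 204 → P* = £52, Q* = 30.
With a per-unit subsidy paid to buyers, each effectively pays P − 13, so demand becomes Qd = 134 − 2(P − 13).
Solving gives Q = 48 with buyers paying £43 and sellers receiving £56 (the £13 wedge).
Gain to buyers: £9; to sellers: £4. (They sum to £13.)

Buyers gain £9 per ton; sellers gain £4 per ton.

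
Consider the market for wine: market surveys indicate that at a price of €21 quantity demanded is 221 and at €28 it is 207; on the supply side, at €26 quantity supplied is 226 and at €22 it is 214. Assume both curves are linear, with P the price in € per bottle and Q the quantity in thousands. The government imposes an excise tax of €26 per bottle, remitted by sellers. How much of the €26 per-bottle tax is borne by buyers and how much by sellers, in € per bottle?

Demand slope: (207 − 221)/(28 − 21) = -2, so Qd = 263 − 2P.
Supply slope: (214 − 226)/(22 − 26) = 3, so Qs = 3P + 148.
Without the tax, 263 − 2P = 3P + 148 gives 5P = 115, so P* = €23 and Q* = 217.
With the tax collected from sellers, supply shifts: Qs = 3(P − 26) + 148.
New equilibrium: buyers pay €38.6, sellers receive €12.6, Q = 185.8. (Wedge: Pb − Ps = 26.)
Burden on buyers: €15.6; on sellers: €10.4. (They sum to €26.)

Buyers bear €15.6 per bottle; sellers bear €10.4 per bottle.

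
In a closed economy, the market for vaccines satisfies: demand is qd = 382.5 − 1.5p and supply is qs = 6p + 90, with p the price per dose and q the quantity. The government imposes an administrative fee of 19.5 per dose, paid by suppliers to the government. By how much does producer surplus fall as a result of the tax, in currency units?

Before the tax: set 382.5 − 1.5p = 6p + 90 → p* = 39, q* = 324.
With the tax collected from suppliers, supply shifts: qs = 6(p − 19.5) + 90.
Solving gives q = 300.6 with buyers paying 54.6 and suppliers receiving 35.1 (the 19.5 wedge).
ΔPS is the trapezoid between Q = 300.6 and Q = 324 of height 3.9: ½ · (324 + 300.6) · 3.9 = 1217.97.

Producer surplus falls by 1217.97.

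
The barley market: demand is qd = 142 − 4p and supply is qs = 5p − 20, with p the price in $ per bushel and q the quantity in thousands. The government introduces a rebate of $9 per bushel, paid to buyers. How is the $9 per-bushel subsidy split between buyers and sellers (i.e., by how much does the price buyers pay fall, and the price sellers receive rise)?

Buyers gain $5 per bushel; sellers gain $4 per bushel.

Before the subsidy: set 142 − 4p = 5p − 20 → p* = $18, q* = 70.
With a per-unit subsidy paid to buyers, each effectively pays p − 9, so demand becomes qd = 142 − 4(p − 9).
Solving gives q = 90 with buyers paying $13 and sellers receiving $22 (the $9 wedge).
Gain to buyers: $5; to sellers: $4. (They sum to $9.)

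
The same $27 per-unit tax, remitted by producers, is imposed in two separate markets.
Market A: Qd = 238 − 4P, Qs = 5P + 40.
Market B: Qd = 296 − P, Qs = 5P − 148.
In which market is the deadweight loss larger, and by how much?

Market A, by $506.25.

Market A: pre-tax P* = $22, Q* = 150; post-tax Q = 90; deadweight loss = $810.
Market B: pre-tax P* = $74, Q* = 222; post-tax Q = 199.5; deadweight loss = $303.75.
Difference: $810 vs $303.75 → market A is larger by $506.25.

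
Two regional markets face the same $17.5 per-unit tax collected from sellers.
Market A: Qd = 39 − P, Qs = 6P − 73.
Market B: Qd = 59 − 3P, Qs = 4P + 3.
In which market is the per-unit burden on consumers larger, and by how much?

Market A: pre-tax P* = $16, Q* = 23; post-tax Q = 8; per-unit burden on consumers = $15.
Market B: pre-tax P* = $8, Q* = 35; post-tax Q = 5; per-unit burden on consumers = $10.
Difference: $15 vs $10 → market A is larger by $5.

Market A, by $5.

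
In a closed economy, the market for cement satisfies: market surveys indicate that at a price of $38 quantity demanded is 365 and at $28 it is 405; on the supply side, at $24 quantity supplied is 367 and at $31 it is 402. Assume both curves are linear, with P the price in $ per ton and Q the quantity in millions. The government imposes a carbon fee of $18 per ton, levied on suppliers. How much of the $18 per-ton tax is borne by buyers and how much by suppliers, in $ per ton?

Buyers bear $10 per ton; suppliers bear $8 per ton.

Demand slope: (405 − 365)/(28 − 38) = -4, so Qd = 517 − 4P.
Supply slope: (402 − 367)/(31 − 24) = 5, so Qs = 5P + 247.
Before the tax: set 517 − 4P = 5P + 247 → P* = $30, Q* = 397.
With the tax collected from suppliers, supply shifts: Qs = 5(P − 18) + 247.
Solving gives Q = 357 with buyers paying $40 and suppliers receiving $22 (the $18 wedge).
Burden on buyers: $10; on suppliers: $8. (They sum to $18.)
The less price-elastic side of the market bears the larger share of a per-unit tax.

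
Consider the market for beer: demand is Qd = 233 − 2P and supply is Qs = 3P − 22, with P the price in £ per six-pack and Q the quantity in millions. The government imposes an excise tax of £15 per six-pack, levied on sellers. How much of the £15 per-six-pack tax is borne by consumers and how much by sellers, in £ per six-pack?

Consumers bear £9 per six-pack; sellers bear £6 per six-pack.

Before the tax: set 233 − 2P = 3P − 22 → P* = £51, Q* = 131.
With the tax collected from sellers, supply shifts: Qs = 3(P − 15) − 22.
New equilibrium: consumers pay £60, sellers receive £45, Q = 113. (Wedge: Pb − Ps = 15.)
Burden on consumers: £9; on sellers: £6. (They sum to £15.)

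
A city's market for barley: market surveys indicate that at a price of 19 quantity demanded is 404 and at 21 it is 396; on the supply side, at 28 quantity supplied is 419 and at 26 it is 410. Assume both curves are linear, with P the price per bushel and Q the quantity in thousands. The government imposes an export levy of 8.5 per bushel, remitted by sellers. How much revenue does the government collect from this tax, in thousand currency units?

Demand slope: (396 − 404)/(21 − 19) = -4, so Qd = 480 − 4P.
Supply slope: (410 − 419)/(26 − 28) = 4.5, so Qs = 4.5P + 293.
Without the tax, 480 − 4P = 4.5P + 293 gives 8.5P = 187, so P* = 22 and Q* = 392.
With the tax collected from sellers, supply shifts: Qs = 4.5(P − 8.5) + 293.
New equilibrium: buyers pay 26.5, sellers receive 18, Q = 374. (Wedge: Pb − Ps = 8.5.)
Revenue = t · Q = 8.5 · 374 = 3179.

Tax revenue = 3179 thousand.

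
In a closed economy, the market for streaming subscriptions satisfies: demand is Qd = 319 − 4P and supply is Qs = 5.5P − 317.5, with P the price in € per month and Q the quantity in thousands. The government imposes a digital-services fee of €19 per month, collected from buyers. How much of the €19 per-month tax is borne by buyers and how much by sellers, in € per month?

Without the tax, 319 − 4P = 5.5P − 317.5 gives 9.5P = 636.5, so P* = €67 and Q* = 51.
With the tax collected from buyers, demand (in seller-price terms) shifts: Qd = 319 − 4(P + 19).
Solving gives Q = 7 with buyers paying €78 and sellers receiving €59 (the €19 wedge).
Burden on buyers: €11; on sellers: €8. (They sum to €19.)
The less price-elastic side of the market bears the larger share of a per-unit tax.

Buyers bear €11 per month; sellers bear €8 per month.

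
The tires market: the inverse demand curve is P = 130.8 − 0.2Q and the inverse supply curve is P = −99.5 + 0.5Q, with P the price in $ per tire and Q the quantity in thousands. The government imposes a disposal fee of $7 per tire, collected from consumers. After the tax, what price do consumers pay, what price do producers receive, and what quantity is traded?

Consumers pay $67; producers receive $60; quantity = 319.

Rewrite in direct form: Qd = 654 − 5P and Qs = 2P + 199.
Before the tax: set 654 − 5P = 2P + 199 → P* = $65, Q* = 329.
With the tax collected from consumers, demand (in seller-price terms) shifts: Qd = 654 − 5(P + 7).
New equilibrium: consumers pay $67, producers receive $60, Q = 319. (Wedge: Pb − Ps = 7.)
The less price-elastic side of the market bears the larger share of a per-unit tax.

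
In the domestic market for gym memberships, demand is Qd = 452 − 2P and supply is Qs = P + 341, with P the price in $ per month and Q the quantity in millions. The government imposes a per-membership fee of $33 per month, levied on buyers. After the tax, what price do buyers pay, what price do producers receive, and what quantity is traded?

Before the tax: set 452 − 2P = P + 341 → P* = $37, Q* = 378.
With the tax collected from buyers, demand (in seller-price terms) shifts: Qd = 452 − 2(P + 33).
Solving gives Q = 356 with buyers paying $48 and producers receiving $15 (the $33 wedge).
The less price-elastic side of the market bears the larger share of a per-unit tax.

Buyers pay $48; producers receive $15; quantity = 356.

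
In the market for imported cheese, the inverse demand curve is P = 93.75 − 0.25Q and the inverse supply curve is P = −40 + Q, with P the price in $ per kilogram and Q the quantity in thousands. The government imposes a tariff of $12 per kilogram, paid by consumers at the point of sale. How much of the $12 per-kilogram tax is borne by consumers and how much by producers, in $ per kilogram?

Consumers bear $2.4 per kilogram; producers bear $9.6 per kilogram.

Inverting to Q(P) form: Qd = 375 − 4P; Qs = P + 40.
Without the tax, 375 − 4P = P + 40 gives 5P = 335, so P* = $67 and Q* = 107.
With the tax collected from consumers, demand (in seller-price terms) shifts: Qd = 375 − 4(P + 12).
Solving gives Q = 97.4 with consumers paying $69.4 and producers receiving $57.4 (the $12 wedge).
Burden on consumers: $2.4; on producers: $9.6. (They sum to $12.)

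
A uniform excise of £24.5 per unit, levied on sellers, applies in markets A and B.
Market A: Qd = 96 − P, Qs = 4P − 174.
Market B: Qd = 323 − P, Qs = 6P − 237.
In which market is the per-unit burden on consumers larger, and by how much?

Market B, by £1.4.

Market A: pre-tax P* = £54, Q* = 42; post-tax Q = 22.4; per-unit burden on consumers = £19.6.
Market B: pre-tax P* = £80, Q* = 243; post-tax Q = 222; per-unit burden on consumers = £21.
Difference: £19.6 vs £21 → market B is larger by £1.4.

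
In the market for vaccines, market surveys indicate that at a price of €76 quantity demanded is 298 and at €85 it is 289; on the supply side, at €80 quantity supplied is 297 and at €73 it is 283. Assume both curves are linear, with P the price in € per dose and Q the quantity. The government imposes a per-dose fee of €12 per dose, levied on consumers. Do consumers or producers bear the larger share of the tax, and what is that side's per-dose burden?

Demand slope: (289 − 298)/(85 − 76) = -1, so Qd = 374 − P.
Supply slope: (283 − 297)/(73 − 80) = 2, so Qs = 2P + 137.
Before the tax: set 374 − P = 2P + 137 → P* = €79, Q* = 295.
With the tax collected from consumers, demand (in seller-price terms) shifts: Qd = 374 − (P + 12).
New equilibrium: consumers pay €87, producers receive €75, Q = 287. (Wedge: Pb − Ps = 12.)
Per-dose burden: consumers €8, producers €4.
Consumers take the larger share because demand is less price-elastic here (demand slope 1 vs supply slope 2).

Consumers bear the larger share: €8 per dose.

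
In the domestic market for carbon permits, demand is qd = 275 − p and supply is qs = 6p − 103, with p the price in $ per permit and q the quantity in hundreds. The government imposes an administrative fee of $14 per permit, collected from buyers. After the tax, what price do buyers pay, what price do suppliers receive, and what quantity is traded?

Before the tax: set 275 − p = 6p − 103 → p* = $54, q* = 221.
With the tax collected from buyers, demand (in seller-price terms) shifts: qd = 275 − (p + 14).
New equilibrium: buyers pay $66, suppliers receive $52, q = 209. (Wedge: pb − ps = 14.)
The less price-elastic side of the market bears the larger share of a per-unit tax.

Buyers pay $66; suppliers receive $52; quantity = 209.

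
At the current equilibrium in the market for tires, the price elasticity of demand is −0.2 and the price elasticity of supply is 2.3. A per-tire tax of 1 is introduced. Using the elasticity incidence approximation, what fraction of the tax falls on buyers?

Incidence ratio: buyers' share ≈ εs / (εs + |εd|) = 2.3 / (2.3 + 0.2) = 0.92.
Supply is the more elastic side, so buyers bear the larger share.

Buyers' share ≈ 0.92.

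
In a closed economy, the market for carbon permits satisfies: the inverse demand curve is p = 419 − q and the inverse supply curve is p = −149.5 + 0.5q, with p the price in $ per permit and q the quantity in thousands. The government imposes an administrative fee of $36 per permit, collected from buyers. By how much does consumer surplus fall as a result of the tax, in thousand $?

Inverting to q(p) form: qd = 419 − p; qs = 2p + 299.
Without the tax, 419 − p = 2p + 299 gives 3p = 120, so p* = $40 and q* = 379.
With the tax collected from buyers, demand (in seller-price terms) shifts: qd = 419 − (p + 36).
New equilibrium: buyers pay $64, producers receive $28, q = 355. (Wedge: pb − ps = 36.)
ΔCS is the trapezoid between Q = 355 and Q = 379 of height $24: ½ · (379 + 355) · 24 = $8808.

Consumer surplus falls by $8808 thousand.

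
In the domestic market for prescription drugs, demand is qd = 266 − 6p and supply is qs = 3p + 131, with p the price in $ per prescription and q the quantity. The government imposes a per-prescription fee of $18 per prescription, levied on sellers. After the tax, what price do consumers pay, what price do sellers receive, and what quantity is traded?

Without the tax, 266 − 6p = 3p + 131 gives 9p = 135, so p* = $15 and q* = 176.
With the tax collected from sellers, supply shifts: qs = 3(p − 18) + 131.
Solving gives q = 140 with consumers paying $21 and sellers receiving $3 (the $18 wedge).
The less price-elastic side of the market bears the larger share of a per-unit tax.

Consumers pay $21; sellers receive $3; quantity = 140.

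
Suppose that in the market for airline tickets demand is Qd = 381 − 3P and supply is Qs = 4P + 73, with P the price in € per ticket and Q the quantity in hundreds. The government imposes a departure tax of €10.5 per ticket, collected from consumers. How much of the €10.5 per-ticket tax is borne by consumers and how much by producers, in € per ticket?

Consumers bear €6 per ticket; producers bear €4.5 per ticket.

Without the tax, 381 − 3P = 4P + 73 gives 7P = 308, so P* = €44 and Q* = 249.
With the tax collected from consumers, demand (in seller-price terms) shifts: Qd = 381 − 3(P + 10.5).
New equilibrium: consumers pay €50, producers receive €39.5, Q = 231. (Wedge: Pb − Ps = 10.5.)
Burden on consumers: €6; on producers: €4.5. (They sum to €10.5.)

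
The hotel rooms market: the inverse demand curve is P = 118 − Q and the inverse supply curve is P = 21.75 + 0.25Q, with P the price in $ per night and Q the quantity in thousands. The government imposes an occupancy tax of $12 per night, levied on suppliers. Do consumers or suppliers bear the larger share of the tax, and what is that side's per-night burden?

Rewrite in direct form: Qd = 118 − P and Qs = 4P − 87.
Without the tax, 118 − P = 4P − 87 gives 5P = 205, so P* = $41 and Q* = 77.
With the tax collected from suppliers, supply shifts: Qs = 4(P − 12) − 87.
New equilibrium: consumers pay $50.6, suppliers receive $38.6, Q = 67.4. (Wedge: Pb − Ps = 12.)
Per-night burden: consumers $9.6, suppliers $2.4.
Consumers take the larger share because demand is less price-elastic here (demand slope 1 vs supply slope 4).
The less price-elastic side of the market bears the larger share of a per-unit tax.

Consumers bear the larger share: $9.6 per night.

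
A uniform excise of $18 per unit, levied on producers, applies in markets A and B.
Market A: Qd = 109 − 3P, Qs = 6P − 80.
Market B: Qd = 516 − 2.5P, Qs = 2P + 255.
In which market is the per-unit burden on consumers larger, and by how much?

Market A: pre-tax P* = $21, Q* = 46; post-tax Q = 10; per-unit burden on consumers = $12.
Market B: pre-tax P* = $58, Q* = 371; post-tax Q = 351; per-unit burden on consumers = $8.
Difference: $12 vs $8 → market A is larger by $4.

Market A, by $4.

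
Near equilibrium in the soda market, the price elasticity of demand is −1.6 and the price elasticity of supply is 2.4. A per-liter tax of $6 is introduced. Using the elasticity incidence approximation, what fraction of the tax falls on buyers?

Incidence ratio: buyers' share ≈ εs / (εs + |εd|) = 2.4 / (2.4 + 1.6) = 0.6.
Supply is the more elastic side, so buyers bear the larger share.

Buyers' share ≈ 0.6.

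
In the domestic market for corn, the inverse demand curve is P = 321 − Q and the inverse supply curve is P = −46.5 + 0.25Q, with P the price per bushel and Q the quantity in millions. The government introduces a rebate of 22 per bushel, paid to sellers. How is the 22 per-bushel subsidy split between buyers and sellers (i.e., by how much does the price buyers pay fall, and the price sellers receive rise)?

Inverting to Q(P) form: Qd = 321 − P; Qs = 4P + 186.
Without the subsidy, 321 − P = 4P + 186 gives 5P = 135, so P* = 27 and Q* = 294.
With a per-unit subsidy paid to sellers, each receives P + 22 per unit sold, so supply becomes Qs = 4(P + 22) + 186.
Solving gives Q = 311.6 with buyers paying 9.4 and sellers receiving 31.4 (the 22 wedge).
Gain to buyers: 17.6; to sellers: 4.4. (They sum to 22.)

Buyers gain 17.6 per bushel; sellers gain 4.4 per bushel.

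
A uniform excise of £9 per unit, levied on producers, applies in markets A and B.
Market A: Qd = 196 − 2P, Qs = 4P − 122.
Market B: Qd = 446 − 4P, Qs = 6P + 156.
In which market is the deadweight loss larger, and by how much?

Market A: pre-tax P* = £53, Q* = 90; post-tax Q = 78; deadweight loss = £54.
Market B: pre-tax P* = £29, Q* = 330; post-tax Q = 308.4; deadweight loss = £97.2.
Difference: £54 vs £97.2 → market B is larger by £43.2.

Market B, by £43.2.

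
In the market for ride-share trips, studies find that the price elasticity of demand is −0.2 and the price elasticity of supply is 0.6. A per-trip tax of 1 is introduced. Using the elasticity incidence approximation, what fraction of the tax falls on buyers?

Buyers' share ≈ 0.75.

Incidence ratio: buyers' share ≈ εs / (εs + |εd|) = 0.6 / (0.6 + 0.2) = 0.75.
Supply is the more elastic side, so buyers bear the larger share.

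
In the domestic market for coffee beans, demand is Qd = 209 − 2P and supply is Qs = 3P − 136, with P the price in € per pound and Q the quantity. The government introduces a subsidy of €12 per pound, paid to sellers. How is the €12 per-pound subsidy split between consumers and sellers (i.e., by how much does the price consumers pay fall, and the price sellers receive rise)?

Consumers gain €7.2 per pound; sellers gain €4.8 per pound.

Before the subsidy: set 209 − 2P = 3P − 136 → P* = €69, Q* = 71.
With a per-unit subsidy paid to sellers, each receives P + 12 per unit sold, so supply becomes Qs = 3(P + 12) − 136.
New equilibrium: consumers pay €61.8, sellers receive €73.8, Q = 85.4. (Wedge: Pb − Ps = −12.)
Gain to consumers: €7.2; to sellers: €4.8. (They sum to €12.)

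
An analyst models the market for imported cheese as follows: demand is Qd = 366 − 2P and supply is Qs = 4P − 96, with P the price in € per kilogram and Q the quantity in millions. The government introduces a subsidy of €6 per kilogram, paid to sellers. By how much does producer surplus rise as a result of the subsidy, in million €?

Producer surplus rises by €432 million.

Without the subsidy, 366 − 2P = 4P − 96 gives 6P = 462, so P* = €77 and Q* = 212.
With a per-unit subsidy paid to sellers, each receives P + 6 per unit sold, so supply becomes Qs = 4(P + 6) − 96.
New equilibrium: buyers pay €73, sellers receive €79, Q = 220. (Wedge: Pb − Ps = −6.)
ΔPS is the trapezoid between Q = 220 and Q = 212 of height €2: ½ · (212 + 220) · 2 = €432.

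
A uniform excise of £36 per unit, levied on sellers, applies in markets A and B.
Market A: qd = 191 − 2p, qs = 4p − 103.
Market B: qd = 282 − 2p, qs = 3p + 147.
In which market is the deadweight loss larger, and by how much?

Market A: pre-tax p* = £49, q* = 93; post-tax q = 45; deadweight loss = £864.
Market B: pre-tax p* = £27, q* = 228; post-tax q = 184.8; deadweight loss = £777.6.
Difference: £864 vs £777.6 → market A is larger by £86.4.

Market A, by £86.4.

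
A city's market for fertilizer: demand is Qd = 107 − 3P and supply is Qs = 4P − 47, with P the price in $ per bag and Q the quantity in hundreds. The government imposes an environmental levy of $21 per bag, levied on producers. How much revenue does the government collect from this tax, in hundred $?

Tax revenue = $105 hundred.

Without the tax, 107 − 3P = 4P − 47 gives 7P = 154, so P* = $22 and Q* = 41.
With the tax collected from producers, supply shifts: Qs = 4(P − 21) − 47.
New equilibrium: consumers pay $34, producers receive $13, Q = 5. (Wedge: Pb − Ps = 21.)
Revenue = t · Q = 21 · 5 = $105.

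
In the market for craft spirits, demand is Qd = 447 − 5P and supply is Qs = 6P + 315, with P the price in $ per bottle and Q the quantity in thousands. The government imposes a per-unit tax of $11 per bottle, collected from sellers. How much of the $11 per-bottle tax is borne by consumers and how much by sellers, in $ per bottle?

Without the tax, 447 − 5P = 6P + 315 gives 11P = 132, so P* = $12 and Q* = 387.
With the tax collected from sellers, supply shifts: Qs = 6(P − 11) + 315.
New equilibrium: consumers pay $18, sellers receive $7, Q = 357. (Wedge: Pb − Ps = 11.)
Burden on consumers: $6; on sellers: $5. (They sum to $11.)
The less price-elastic side of the market bears the larger share of a per-unit tax.

Consumers bear $6 per bottle; sellers bear $5 per bottle.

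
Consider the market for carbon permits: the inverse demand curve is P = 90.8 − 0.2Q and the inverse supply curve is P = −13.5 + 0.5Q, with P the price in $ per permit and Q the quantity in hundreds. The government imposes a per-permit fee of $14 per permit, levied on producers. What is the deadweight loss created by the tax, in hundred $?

Deadweight loss = $140 hundred.

Inverting to Q(P) form: Qd = 454 − 5P; Qs = 2P + 27.
Before the tax: set 454 − 5P = 2P + 27 → P* = $61, Q* = 149.
With the tax collected from producers, supply shifts: Qs = 2(P − 14) + 27.
New equilibrium: consumers pay $65, producers receive $51, Q = 129. (Wedge: Pb − Ps = 14.)
Quantity falls by |ΔQ| = |149 − 129| = 20.
DWL = ½ · t · |ΔQ| = ½ · 14 · 20 = $140.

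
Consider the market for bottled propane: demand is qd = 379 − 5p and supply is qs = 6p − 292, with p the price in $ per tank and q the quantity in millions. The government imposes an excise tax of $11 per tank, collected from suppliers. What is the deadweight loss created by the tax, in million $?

Deadweight loss = $165 million.

Without the tax, 379 − 5p = 6p − 292 gives 11p = 671, so p* = $61 and q* = 74.
With the tax collected from suppliers, supply shifts: qs = 6(p − 11) − 292.
New equilibrium: buyers pay $67, suppliers receive $56, q = 44. (Wedge: pb − ps = 11.)
Quantity falls by |ΔQ| = |74 − 44| = 30.
DWL = ½ · t · |ΔQ| = ½ · 11 · 30 = $165.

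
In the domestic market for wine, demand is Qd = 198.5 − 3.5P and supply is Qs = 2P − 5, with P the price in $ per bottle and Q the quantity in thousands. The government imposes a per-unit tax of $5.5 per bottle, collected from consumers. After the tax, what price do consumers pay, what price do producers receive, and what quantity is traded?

Consumers pay $39; producers receive $33.5; quantity = 62.

Without the tax, 198.5 − 3.5P = 2P − 5 gives 5.5P = 203.5, so P* = $37 and Q* = 69.
With the tax collected from consumers, demand (in seller-price terms) shifts: Qd = 198.5 − 3.5(P + 5.5).
New equilibrium: consumers pay $39, producers receive $33.5, Q = 62. (Wedge: Pb − Ps = 5.5.)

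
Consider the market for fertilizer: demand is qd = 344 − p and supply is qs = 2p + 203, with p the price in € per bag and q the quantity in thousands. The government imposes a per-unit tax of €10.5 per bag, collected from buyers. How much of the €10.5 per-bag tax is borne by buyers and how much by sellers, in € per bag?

Buyers bear €7 per bag; sellers bear €3.5 per bag.

Before the tax: set 344 − p = 2p + 203 → p* = €47, q* = 297.
With the tax collected from buyers, demand (in seller-price terms) shifts: qd = 344 − (p + 10.5).
New equilibrium: buyers pay €54, sellers receive €43.5, q = 290. (Wedge: pb − ps = 10.5.)
Burden on buyers: €7; on sellers: €3.5. (They sum to €10.5.)
The less price-elastic side of the market bears the larger share of a per-unit tax.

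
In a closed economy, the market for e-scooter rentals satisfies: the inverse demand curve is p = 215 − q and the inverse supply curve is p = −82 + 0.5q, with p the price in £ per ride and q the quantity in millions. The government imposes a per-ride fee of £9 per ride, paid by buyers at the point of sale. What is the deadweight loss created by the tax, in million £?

Rewrite in direct form: qd = 215 − p and qs = 2p + 164.
Without the tax, 215 − p = 2p + 164 gives 3p = 51, so p* = £17 and q* = 198.
With the tax collected from buyers, demand (in seller-price terms) shifts: qd = 215 − (p + 9).
New equilibrium: buyers pay £23, sellers receive £14, q = 192. (Wedge: pb − ps = 9.)
Quantity falls by |ΔQ| = |198 − 192| = 6.
DWL = ½ · t · |ΔQ| = ½ · 9 · 6 = £27.

Deadweight loss = £27 million.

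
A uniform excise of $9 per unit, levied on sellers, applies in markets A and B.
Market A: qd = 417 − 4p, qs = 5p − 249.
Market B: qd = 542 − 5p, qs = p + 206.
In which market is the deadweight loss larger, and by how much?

Market A, by $56.25.

Market A: pre-tax p* = $74, q* = 121; post-tax q = 101; deadweight loss = $90.
Market B: pre-tax p* = $56, q* = 262; post-tax q = 254.5; deadweight loss = $33.75.
Difference: $90 vs $33.75 → market A is larger by $56.25.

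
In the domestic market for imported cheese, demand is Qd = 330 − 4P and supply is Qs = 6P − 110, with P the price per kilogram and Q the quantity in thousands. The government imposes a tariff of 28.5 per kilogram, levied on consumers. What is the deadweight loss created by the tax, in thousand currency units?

Before the tax: set 330 − 4P = 6P − 110 → P* = 44, Q* = 154.
With the tax collected from consumers, demand (in seller-price terms) shifts: Qd = 330 − 4(P + 28.5).
Solving gives Q = 85.6 with consumers paying 61.1 and suppliers receiving 32.6 (the 28.5 wedge).
Quantity falls by |ΔQ| = |154 − 85.6| = 68.4.
DWL = ½ · t · |ΔQ| = ½ · 28.5 · 68.4 = 974.7.

Deadweight loss = 974.7 thousand.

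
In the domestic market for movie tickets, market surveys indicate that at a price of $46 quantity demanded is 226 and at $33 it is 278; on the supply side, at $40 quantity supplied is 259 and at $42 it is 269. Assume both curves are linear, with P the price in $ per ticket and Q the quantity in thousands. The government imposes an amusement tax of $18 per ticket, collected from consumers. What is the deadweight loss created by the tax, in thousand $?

Demand slope: (278 − 226)/(33 − 46) = -4, so Qd = 410 − 4P.
Supply slope: (269 − 259)/(42 − 40) = 5, so Qs = 5P + 59.
Before the tax: set 410 − 4P = 5P + 59 → P* = $39, Q* = 254.
With the tax collected from consumers, demand (in seller-price terms) shifts: Qd = 410 − 4(P + 18).
Solving gives Q = 214 with consumers paying $49 and suppliers receiving $31 (the $18 wedge).
Quantity falls by |ΔQ| = |254 − 214| = 40.
DWL = ½ · t · |ΔQ| = ½ · 18 · 40 = $360.

Deadweight loss = $360 thousand.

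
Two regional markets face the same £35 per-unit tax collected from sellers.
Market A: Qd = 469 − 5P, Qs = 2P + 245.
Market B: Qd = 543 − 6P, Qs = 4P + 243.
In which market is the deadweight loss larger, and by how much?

Market B, by £595.

Market A: pre-tax P* = £32, Q* = 309; post-tax Q = 259; deadweight loss = £875.
Market B: pre-tax P* = £30, Q* = 363; post-tax Q = 279; deadweight loss = £1470.
Difference: £875 vs £1470 → market B is larger by £595.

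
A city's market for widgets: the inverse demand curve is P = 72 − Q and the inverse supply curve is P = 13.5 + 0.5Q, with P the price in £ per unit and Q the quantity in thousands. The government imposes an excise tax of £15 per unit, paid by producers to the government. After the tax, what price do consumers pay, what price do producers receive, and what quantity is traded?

Consumers pay £43; producers receive £28; quantity = 29.

Rewrite in direct form: Qd = 72 − P and Qs = 2P − 27.
Without the tax, 72 − P = 2P − 27 gives 3P = 99, so P* = £33 and Q* = 39.
With the tax collected from producers, supply shifts: Qs = 2(P − 15) − 27.
New equilibrium: consumers pay £43, producers receive £28, Q = 29. (Wedge: Pb − Ps = 15.)
The less price-elastic side of the market bears the larger share of a per-unit tax.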